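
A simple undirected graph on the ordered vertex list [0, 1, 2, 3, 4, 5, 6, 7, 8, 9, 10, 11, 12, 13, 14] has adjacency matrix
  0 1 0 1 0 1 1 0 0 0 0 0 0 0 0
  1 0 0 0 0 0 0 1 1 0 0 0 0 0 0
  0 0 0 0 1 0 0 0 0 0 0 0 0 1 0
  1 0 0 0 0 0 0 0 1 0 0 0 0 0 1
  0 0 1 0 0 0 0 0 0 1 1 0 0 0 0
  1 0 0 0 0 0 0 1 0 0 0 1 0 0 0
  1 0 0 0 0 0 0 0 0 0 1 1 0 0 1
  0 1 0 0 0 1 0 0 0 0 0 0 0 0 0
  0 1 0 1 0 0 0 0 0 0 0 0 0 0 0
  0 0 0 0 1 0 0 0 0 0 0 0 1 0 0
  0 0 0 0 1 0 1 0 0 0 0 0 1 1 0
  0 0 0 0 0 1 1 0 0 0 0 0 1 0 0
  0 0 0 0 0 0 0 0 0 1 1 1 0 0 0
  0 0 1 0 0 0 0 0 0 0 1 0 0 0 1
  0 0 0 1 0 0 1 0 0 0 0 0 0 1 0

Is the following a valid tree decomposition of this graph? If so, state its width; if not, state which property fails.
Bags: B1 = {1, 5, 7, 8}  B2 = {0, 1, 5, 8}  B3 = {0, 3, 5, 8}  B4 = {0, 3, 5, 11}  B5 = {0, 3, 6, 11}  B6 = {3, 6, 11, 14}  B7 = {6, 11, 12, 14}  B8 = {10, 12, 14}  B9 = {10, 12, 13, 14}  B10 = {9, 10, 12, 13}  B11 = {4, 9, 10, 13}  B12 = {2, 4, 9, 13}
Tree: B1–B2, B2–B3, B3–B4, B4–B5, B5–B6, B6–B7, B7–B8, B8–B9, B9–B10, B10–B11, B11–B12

No — edge (6,10) lies in no bag.

A tree decomposition must satisfy three properties: every vertex lies in some bag; for every edge, both endpoints lie together in some bag; and for every vertex, the bags containing it form a connected subtree. Here edge (6,10) lies in no bag, so the decomposition is invalid.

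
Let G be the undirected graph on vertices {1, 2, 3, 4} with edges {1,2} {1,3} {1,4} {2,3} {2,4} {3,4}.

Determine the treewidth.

3

A width-3 tree decomposition is:
Bags: B1 = {1, 2, 3, 4}
Tree: (single bag)
A single bag containing all 4 vertices is trivially a valid decomposition of width 3. For the lower bound, the 4 vertices {1, 2, 3, 4} are pairwise adjacent, and any tree decomposition puts a clique entirely inside one bag — forcing width ≥ 3. Combining the bounds, tw(G) = 3.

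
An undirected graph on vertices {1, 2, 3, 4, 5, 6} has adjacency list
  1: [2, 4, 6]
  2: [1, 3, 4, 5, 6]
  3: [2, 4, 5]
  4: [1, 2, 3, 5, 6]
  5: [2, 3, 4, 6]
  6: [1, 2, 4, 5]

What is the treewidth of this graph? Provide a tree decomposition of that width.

Treewidth 3.
One optimal decomposition is:
Bags: B1 = {2, 3, 4, 5}  B2 = {2, 4, 5, 6}  B3 = {1, 2, 4, 6}
Tree: B1–B2, B2–B3

The largest bag has 4 vertices, giving width 3; this decomposition certifies tw(G) ≤ 3. On the other hand G contains the 4-clique {1, 2, 4, 6}. A clique must lie in a single bag of any decomposition, so no decomposition can have width below 3. Therefore the treewidth is 3.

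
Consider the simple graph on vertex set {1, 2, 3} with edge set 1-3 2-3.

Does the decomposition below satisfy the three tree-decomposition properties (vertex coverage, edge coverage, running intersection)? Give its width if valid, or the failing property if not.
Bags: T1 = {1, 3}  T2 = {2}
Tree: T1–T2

No — edge (3,2) lies in no bag.

A tree decomposition must satisfy three properties: every vertex lies in some bag; for every edge, both endpoints lie together in some bag; and for every vertex, the bags containing it form a connected subtree. Here edge (3,2) lies in no bag, so the decomposition is invalid.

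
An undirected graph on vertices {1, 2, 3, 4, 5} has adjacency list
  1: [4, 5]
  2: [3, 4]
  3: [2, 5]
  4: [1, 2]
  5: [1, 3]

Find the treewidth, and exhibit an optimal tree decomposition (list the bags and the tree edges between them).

Treewidth 2.
One such decomposition:
Bags: B1 = {1, 4, 5}  B2 = {3, 4, 5}  B3 = {2, 3, 4}
Tree: B1–B2, B2–B3

The largest bag has 3 vertices, giving width 2; this decomposition certifies tw(G) ≤ 2. For the lower bound, G contains the cycle 4–1–5–3–2–4, so G is not a forest; only forests have treewidth ≤ 1, hence tw(G) ≥ 2. Therefore the treewidth is 2.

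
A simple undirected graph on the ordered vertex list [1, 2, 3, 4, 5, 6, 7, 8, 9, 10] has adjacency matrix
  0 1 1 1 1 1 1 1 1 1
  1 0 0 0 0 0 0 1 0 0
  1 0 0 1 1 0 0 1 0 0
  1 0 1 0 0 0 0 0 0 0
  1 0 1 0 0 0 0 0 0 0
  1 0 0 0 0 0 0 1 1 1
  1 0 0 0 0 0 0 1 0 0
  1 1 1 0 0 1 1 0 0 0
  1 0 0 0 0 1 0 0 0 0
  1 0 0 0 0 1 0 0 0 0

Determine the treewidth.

2

A width-2 tree decomposition is:
Bags: B1 = {1, 3, 4}  B2 = {1, 3, 8}  B3 = {1, 6, 8}  B4 = {1, 7, 8}  B5 = {1, 2, 8}  B6 = {1, 6, 9}  B7 = {1, 3, 5}  B8 = {1, 6, 10}
Tree: B1–B2, B2–B3, B2–B4, B4–B5, B3–B6, B2–B7, B6–B8
Every bag has size at most 3, so the width is 3 − 1 = 2 and tw(G) ≤ 2. On the other hand G contains the 3-clique {1, 3, 4}. A clique must lie in a single bag of any decomposition, so no decomposition can have width below 2. Therefore the treewidth is 2.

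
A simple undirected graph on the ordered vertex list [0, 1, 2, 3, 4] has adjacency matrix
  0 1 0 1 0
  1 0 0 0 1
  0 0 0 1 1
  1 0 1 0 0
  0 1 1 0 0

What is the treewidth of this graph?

2

A width-2 tree decomposition is:
Bags: B1 = {2, 3, 4}  B2 = {0, 3, 4}  B3 = {0, 1, 4}
Tree: B1–B2, B2–B3
Each bag holds 3 vertices, so the decomposition has width 2, which upper-bounds the treewidth. For the lower bound, G contains the cycle 4–2–3–0–1–4, so G is not a forest; only forests have treewidth ≤ 1, hence tw(G) ≥ 2. Hence tw(G) = 2 exactly.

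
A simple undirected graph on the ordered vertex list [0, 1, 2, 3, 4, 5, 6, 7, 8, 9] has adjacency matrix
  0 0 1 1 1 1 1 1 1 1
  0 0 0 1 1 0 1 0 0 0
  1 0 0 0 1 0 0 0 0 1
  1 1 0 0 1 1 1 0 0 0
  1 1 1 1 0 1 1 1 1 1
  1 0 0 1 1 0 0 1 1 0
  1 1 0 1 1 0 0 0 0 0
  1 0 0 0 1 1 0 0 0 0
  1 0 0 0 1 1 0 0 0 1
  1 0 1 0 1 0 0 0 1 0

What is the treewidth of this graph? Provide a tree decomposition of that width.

Treewidth 3.
One optimal decomposition is:
Bags: B1 = {0, 3, 4, 5}  B2 = {0, 3, 4, 6}  B3 = {0, 4, 5, 8}  B4 = {0, 4, 5, 7}  B5 = {1, 3, 4, 6}  B6 = {0, 4, 8, 9}  B7 = {0, 2, 4, 9}
Tree: B1–B2, B1–B3, B3–B4, B2–B5, B3–B6, B6–B7

The largest bag has 4 vertices, giving width 3; this decomposition certifies tw(G) ≤ 3. Conversely, {0, 4, 8, 9} is a clique of size 4, and the vertices of any clique must share a bag in every tree decomposition; so some bag has ≥ 4 vertices and tw(G) ≥ 3. Therefore the treewidth is 3.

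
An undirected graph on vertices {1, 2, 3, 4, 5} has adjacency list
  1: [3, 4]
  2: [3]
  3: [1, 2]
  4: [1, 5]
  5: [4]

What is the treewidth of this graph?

1

A width-1 tree decomposition is:
Bags: B1 = {4, 5}  B2 = {1, 4}  B3 = {1, 3}  B4 = {2, 3}
Tree: B1–B2, B2–B3, B3–B4
Each bag holds 2 vertices, so the decomposition has width 1, which upper-bounds the treewidth. G has an edge, so its treewidth is at least 1. Combining the bounds, tw(G) = 1.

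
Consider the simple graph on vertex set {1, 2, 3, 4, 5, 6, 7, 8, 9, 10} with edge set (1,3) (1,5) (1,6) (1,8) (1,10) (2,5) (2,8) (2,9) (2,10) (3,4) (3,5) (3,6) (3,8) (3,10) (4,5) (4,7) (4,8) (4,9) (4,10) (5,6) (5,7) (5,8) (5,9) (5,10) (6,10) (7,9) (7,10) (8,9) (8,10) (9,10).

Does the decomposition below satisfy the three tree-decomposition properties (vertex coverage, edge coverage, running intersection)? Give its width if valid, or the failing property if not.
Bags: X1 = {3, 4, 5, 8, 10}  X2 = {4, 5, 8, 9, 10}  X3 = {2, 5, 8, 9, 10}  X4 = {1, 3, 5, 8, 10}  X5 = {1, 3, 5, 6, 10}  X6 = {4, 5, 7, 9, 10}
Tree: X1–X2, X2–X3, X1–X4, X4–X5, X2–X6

Yes; width 4.

Checking the three conditions: (i) the bags cover all of {1, 2, 3, 4, 5, 6, 7, 8, 9, 10}; (ii) for each edge, some bag contains both endpoints; (iii) the bags containing any fixed vertex form a subtree. All hold, so the decomposition is valid with width 5 − 1 = 4.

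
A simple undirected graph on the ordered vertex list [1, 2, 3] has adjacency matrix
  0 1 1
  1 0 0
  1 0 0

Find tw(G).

1

A width-1 tree decomposition is:
Bags: B1 = {1, 3}  B2 = {1, 2}
Tree: B1–B2
Every bag has size at most 2, so the width is 2 − 1 = 1 and tw(G) ≤ 1. Any graph with an edge has treewidth ≥ 1, and G has the edge 1–3. Hence tw(G) = 1 exactly.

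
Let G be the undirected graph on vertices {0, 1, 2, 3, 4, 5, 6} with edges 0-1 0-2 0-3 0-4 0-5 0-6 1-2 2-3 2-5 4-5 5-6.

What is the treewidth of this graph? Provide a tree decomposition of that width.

Treewidth 2.
Bags: B1 = {0, 1, 2}  B2 = {0, 2, 5}  B3 = {0, 4, 5}  B4 = {0, 5, 6}  B5 = {0, 2, 3}
Tree: B1–B2, B2–B3, B3–B4, B1–B5

Each bag holds 3 vertices, so the decomposition has width 2, which upper-bounds the treewidth. Conversely, {0, 1, 2} is a clique of size 3, and the vertices of any clique must share a bag in every tree decomposition; so some bag has ≥ 3 vertices and tw(G) ≥ 2. Combining the bounds, tw(G) = 2.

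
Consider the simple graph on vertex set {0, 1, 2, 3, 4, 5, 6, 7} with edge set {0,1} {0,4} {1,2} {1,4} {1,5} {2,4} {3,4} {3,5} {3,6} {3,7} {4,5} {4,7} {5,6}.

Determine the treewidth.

2

A width-2 tree decomposition is:
Bags: B1 = {3, 4, 5}  B2 = {1, 4, 5}  B3 = {3, 5, 6}  B4 = {1, 2, 4}  B5 = {0, 1, 4}  B6 = {3, 4, 7}
Tree: B1–B2, B1–B3, B2–B4, B4–B5, B1–B6
Each bag holds 3 vertices, so the decomposition has width 2, which upper-bounds the treewidth. For the lower bound, the 3 vertices {0, 1, 4} are pairwise adjacent, and any tree decomposition puts a clique entirely inside one bag — forcing width ≥ 2. The upper and lower bounds meet at 2, so that is the treewidth.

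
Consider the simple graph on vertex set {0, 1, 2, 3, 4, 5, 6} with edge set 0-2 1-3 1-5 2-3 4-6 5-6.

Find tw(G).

1

A width-1 tree decomposition is:
Bags: B1 = {4, 6}  B2 = {5, 6}  B3 = {1, 5}  B4 = {1, 3}  B5 = {2, 3}  B6 = {0, 2}
Tree: B1–B2, B2–B3, B3–B4, B4–B5, B5–B6
Each bag holds 2 vertices, so the decomposition has width 1, which upper-bounds the treewidth. Any graph with an edge has treewidth ≥ 1, and G has the edge 4–6. Hence tw(G) = 1 exactly.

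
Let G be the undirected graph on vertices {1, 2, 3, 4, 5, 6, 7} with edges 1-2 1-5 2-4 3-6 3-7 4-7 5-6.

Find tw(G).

A width-2 tree decomposition is:
Bags: B1 = {3, 6, 7}  B2 = {5, 6, 7}  B3 = {1, 5, 7}  B4 = {1, 2, 7}  B5 = {2, 4, 7}
Tree: B1–B2, B2–B3, B3–B4, B4–B5
The largest bag has 3 vertices, giving width 2; this decomposition certifies tw(G) ≤ 2. The edges 7–3–6–5–1–2–4–7 form a cycle, so G is not a tree and its treewidth is at least 2. Hence tw(G) = 2 exactly.

2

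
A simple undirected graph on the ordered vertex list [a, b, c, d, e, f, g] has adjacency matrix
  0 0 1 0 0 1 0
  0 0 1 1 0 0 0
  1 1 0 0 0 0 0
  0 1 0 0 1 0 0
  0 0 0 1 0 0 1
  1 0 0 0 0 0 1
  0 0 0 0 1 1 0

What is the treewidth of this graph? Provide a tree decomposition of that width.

Each bag holds 3 vertices, so the decomposition has width 2, which upper-bounds the treewidth. The edges b–d–e–g–f–a–c–b form a cycle, so G is not a tree and its treewidth is at least 2. Combining the bounds, tw(G) = 2.

Treewidth 2.
One optimal decomposition is:
Bags: B1 = {b, d, e}  B2 = {b, e, g}  B3 = {b, f, g}  B4 = {a, b, f}  B5 = {a, b, c}
Tree: B1–B2, B2–B3, B3–B4, B4–B5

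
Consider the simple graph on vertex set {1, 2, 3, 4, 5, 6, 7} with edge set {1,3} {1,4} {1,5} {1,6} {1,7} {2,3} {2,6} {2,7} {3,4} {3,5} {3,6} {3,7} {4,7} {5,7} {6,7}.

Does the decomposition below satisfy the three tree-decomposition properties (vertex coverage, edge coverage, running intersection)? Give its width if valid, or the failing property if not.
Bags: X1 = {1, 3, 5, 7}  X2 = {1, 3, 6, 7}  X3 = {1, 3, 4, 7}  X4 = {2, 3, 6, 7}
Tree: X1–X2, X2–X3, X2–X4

Checking the three conditions: (i) the bags cover all of {1, 2, 3, 4, 5, 6, 7}; (ii) for each edge, some bag contains both endpoints; (iii) the bags containing any fixed vertex form a subtree. All hold, so the decomposition is valid with width 4 − 1 = 3.

Yes; width 3.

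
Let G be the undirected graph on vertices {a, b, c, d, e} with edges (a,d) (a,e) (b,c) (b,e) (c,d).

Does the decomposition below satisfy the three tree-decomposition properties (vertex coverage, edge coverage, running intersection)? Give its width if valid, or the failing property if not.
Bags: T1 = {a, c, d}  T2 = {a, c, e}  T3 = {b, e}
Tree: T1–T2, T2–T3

No — edge (c,b) lies in no bag.

A tree decomposition must satisfy three properties: every vertex lies in some bag; for every edge, both endpoints lie together in some bag; and for every vertex, the bags containing it form a connected subtree. Here edge (c,b) lies in no bag, so the decomposition is invalid.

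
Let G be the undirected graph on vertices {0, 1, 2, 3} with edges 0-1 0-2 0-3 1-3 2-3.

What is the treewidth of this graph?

A width-2 tree decomposition is:
Bags: B1 = {0, 2, 3}  B2 = {0, 1, 3}
Tree: B1–B2
The largest bag has 3 vertices, giving width 2; this decomposition certifies tw(G) ≤ 2. On the other hand G contains the 3-clique {0, 1, 3}. A clique must lie in a single bag of any decomposition, so no decomposition can have width below 2. Combining the bounds, tw(G) = 2.

2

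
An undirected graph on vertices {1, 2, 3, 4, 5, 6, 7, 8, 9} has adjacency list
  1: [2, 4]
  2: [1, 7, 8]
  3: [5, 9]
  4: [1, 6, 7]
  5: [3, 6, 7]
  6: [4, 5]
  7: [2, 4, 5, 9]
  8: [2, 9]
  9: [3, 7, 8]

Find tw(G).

A width-3 tree decomposition is:
Bags: B1 = {3, 5, 8, 9}  B2 = {5, 7, 8, 9}  B3 = {2, 5, 7, 8}  B4 = {2, 5, 6, 7}  B5 = {2, 4, 6, 7}  B6 = {1, 2, 4, 6}
Tree: B1–B2, B2–B3, B3–B4, B4–B5, B5–B6
Every bag has size at most 4, so the width is 4 − 1 = 3 and tw(G) ≤ 3. For the lower bound: the 4 vertex sets {3,8,9}, {5}, {7}, {1,2,4,6} are disjoint, each induces a connected subgraph, and every pair is joined by at least one edge of G. Contracting each set to a single vertex therefore yields K_{4} as a minor, and since treewidth is minor-monotone, tw(G) ≥ tw(K_{4}) = 3. The upper and lower bounds meet at 3, so that is the treewidth.

3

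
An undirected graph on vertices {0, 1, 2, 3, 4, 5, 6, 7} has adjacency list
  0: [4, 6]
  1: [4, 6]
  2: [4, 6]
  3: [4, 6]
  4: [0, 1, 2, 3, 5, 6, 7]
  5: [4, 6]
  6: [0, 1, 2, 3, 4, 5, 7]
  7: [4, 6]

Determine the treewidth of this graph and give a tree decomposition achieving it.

Each bag holds 3 vertices, so the decomposition has width 2, which upper-bounds the treewidth. For the lower bound, the 3 vertices {0, 4, 6} are pairwise adjacent, and any tree decomposition puts a clique entirely inside one bag — forcing width ≥ 2. Therefore the treewidth is 2.

Treewidth 2.
Bags: B1 = {3, 4, 6}  B2 = {4, 5, 6}  B3 = {2, 4, 6}  B4 = {1, 4, 6}  B5 = {0, 4, 6}  B6 = {4, 6, 7}
Tree: B1–B2, B1–B3, B2–B4, B1–B5, B2–B6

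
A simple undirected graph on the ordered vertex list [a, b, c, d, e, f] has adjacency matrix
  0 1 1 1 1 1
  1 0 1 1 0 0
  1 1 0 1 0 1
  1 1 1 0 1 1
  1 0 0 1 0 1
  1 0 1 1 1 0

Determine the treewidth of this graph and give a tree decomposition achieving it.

Treewidth 3.
One such decomposition:
Bags: B1 = {a, b, c, d}  B2 = {a, c, d, f}  B3 = {a, d, e, f}
Tree: B1–B2, B2–B3

Each bag holds 4 vertices, so the decomposition has width 3, which upper-bounds the treewidth. For the lower bound, the 4 vertices {a, d, e, f} are pairwise adjacent, and any tree decomposition puts a clique entirely inside one bag — forcing width ≥ 3. Combining the bounds, tw(G) = 3.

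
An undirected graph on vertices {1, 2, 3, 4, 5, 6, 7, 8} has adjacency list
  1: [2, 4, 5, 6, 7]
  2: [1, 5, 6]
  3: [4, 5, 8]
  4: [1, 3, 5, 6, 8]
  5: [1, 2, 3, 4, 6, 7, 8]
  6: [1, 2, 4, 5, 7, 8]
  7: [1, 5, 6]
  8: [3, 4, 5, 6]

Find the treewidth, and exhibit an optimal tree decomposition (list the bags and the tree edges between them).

Treewidth 3.
One optimal decomposition is:
Bags: B1 = {1, 4, 5, 6}  B2 = {4, 5, 6, 8}  B3 = {3, 4, 5, 8}  B4 = {1, 5, 6, 7}  B5 = {1, 2, 5, 6}
Tree: B1–B2, B2–B3, B1–B4, B1–B5

Every bag has size at most 4, so the width is 4 − 1 = 3 and tw(G) ≤ 3. For the lower bound, the 4 vertices {3, 4, 5, 8} are pairwise adjacent, and any tree decomposition puts a clique entirely inside one bag — forcing width ≥ 3. Combining the bounds, tw(G) = 3.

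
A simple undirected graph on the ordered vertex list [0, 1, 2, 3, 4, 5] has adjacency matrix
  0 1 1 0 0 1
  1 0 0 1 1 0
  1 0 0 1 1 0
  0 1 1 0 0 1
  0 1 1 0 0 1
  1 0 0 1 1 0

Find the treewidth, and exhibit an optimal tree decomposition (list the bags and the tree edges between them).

Treewidth 3.
One such decomposition:
Bags: B1 = {0, 1, 2, 5}  B2 = {1, 2, 4, 5}  B3 = {1, 2, 3, 5}
Tree: B1–B2, B2–B3

The largest bag has 4 vertices, giving width 3; this decomposition certifies tw(G) ≤ 3. For the lower bound: the 4 vertex sets {0,2}, {1,4}, {5}, {3} are disjoint, each induces a connected subgraph, and every pair is joined by at least one edge of G. Contracting each set to a single vertex therefore yields K_{4} as a minor, and since treewidth is minor-monotone, tw(G) ≥ tw(K_{4}) = 3. Therefore the treewidth is 3.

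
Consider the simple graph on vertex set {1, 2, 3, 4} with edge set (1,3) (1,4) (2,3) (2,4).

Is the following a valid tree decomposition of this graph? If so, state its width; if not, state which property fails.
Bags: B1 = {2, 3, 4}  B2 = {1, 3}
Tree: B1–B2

A tree decomposition must satisfy three properties: every vertex lies in some bag; for every edge, both endpoints lie together in some bag; and for every vertex, the bags containing it form a connected subtree. Here edge (4,1) lies in no bag, so the decomposition is invalid.

No — edge (4,1) lies in no bag.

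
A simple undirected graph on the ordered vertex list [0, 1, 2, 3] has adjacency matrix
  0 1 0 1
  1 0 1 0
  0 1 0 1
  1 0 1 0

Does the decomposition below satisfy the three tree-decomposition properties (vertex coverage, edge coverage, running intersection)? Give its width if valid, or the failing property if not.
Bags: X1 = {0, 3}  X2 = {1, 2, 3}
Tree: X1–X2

No — edge (1,0) lies in no bag.

A tree decomposition must satisfy three properties: every vertex lies in some bag; for every edge, both endpoints lie together in some bag; and for every vertex, the bags containing it form a connected subtree. Here edge (1,0) lies in no bag, so the decomposition is invalid.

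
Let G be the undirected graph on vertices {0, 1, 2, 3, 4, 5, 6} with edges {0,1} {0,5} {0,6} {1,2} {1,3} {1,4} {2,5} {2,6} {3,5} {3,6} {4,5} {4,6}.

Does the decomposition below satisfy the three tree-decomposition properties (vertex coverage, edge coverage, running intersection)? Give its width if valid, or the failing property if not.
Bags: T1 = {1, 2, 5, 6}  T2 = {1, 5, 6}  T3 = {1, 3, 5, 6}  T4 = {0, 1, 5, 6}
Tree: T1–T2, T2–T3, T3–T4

No — vertex 4 appears in no bag.

A tree decomposition must satisfy three properties: every vertex lies in some bag; for every edge, both endpoints lie together in some bag; and for every vertex, the bags containing it form a connected subtree. Here vertex 4 appears in no bag, so the decomposition is invalid.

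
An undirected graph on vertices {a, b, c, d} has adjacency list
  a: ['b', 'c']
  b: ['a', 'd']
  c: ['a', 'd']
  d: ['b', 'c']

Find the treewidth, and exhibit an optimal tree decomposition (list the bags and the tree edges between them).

Treewidth 2.
Bags: B1 = {a, c, d}  B2 = {a, b, d}
Tree: B1–B2

Each bag holds 3 vertices, so the decomposition has width 2, which upper-bounds the treewidth. For the lower bound, G contains the cycle d–c–a–b–d, so G is not a forest; only forests have treewidth ≤ 1, hence tw(G) ≥ 2. Combining the bounds, tw(G) = 2.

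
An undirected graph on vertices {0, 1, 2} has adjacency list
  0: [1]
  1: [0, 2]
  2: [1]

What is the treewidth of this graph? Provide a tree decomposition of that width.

The largest bag has 2 vertices, giving width 1; this decomposition certifies tw(G) ≤ 1. G has an edge, so its treewidth is at least 1. Combining the bounds, tw(G) = 1.

Treewidth 1.
One optimal decomposition is:
Bags: B1 = {1, 2}  B2 = {0, 1}
Tree: B1–B2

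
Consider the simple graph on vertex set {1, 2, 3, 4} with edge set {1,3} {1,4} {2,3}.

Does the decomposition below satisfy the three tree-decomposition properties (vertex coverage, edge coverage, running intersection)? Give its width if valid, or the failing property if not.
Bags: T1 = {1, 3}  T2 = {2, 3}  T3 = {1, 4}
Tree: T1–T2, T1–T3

Yes; width 1.

Every vertex of G appears in some bag (union = {1, 2, 3, 4}); every edge is covered by a bag; and for each vertex v the set of bags containing v is connected in the bag tree. The decomposition is therefore valid. The largest bag has 2 vertices, so the width is 1.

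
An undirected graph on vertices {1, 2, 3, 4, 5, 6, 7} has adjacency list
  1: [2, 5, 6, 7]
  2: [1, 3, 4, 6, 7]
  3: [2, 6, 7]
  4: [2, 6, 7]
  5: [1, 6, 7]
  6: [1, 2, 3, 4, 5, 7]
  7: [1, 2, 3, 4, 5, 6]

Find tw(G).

A width-3 tree decomposition is:
Bags: B1 = {1, 2, 6, 7}  B2 = {1, 5, 6, 7}  B3 = {2, 4, 6, 7}  B4 = {2, 3, 6, 7}
Tree: B1–B2, B1–B3, B1–B4
Each bag holds 4 vertices, so the decomposition has width 3, which upper-bounds the treewidth. Conversely, {1, 2, 6, 7} is a clique of size 4, and the vertices of any clique must share a bag in every tree decomposition; so some bag has ≥ 4 vertices and tw(G) ≥ 3. Therefore the treewidth is 3.

3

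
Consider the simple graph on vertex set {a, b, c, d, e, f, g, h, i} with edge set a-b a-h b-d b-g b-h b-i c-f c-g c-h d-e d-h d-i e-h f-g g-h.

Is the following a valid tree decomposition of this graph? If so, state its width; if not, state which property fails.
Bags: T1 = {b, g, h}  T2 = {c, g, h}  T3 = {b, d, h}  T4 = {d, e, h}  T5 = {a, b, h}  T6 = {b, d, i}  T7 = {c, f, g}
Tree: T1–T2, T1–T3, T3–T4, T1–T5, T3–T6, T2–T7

Yes; width 2.

Vertex coverage: the bags together contain {a, b, c, d, e, f, g, h, i}, the full vertex set. Edge coverage: each edge of G has both endpoints in at least one bag. Running intersection: for every vertex, the bags containing it form a connected subtree. All three properties hold, so this is a valid tree decomposition of width max|bag| − 1 = 2, and hence tw(G) ≤ 2.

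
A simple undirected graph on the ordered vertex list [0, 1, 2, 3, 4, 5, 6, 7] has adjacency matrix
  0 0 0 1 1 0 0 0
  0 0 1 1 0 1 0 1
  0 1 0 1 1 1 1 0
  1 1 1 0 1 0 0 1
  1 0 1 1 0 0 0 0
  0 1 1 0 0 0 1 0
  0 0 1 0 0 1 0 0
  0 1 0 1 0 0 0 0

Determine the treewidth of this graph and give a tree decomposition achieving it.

Treewidth 2.
Bags: B1 = {1, 2, 5}  B2 = {1, 2, 3}  B3 = {1, 3, 7}  B4 = {2, 5, 6}  B5 = {2, 3, 4}  B6 = {0, 3, 4}
Tree: B1–B2, B2–B3, B1–B4, B2–B5, B5–B6

The largest bag has 3 vertices, giving width 2; this decomposition certifies tw(G) ≤ 2. For the lower bound, the 3 vertices {0, 3, 4} are pairwise adjacent, and any tree decomposition puts a clique entirely inside one bag — forcing width ≥ 2. Therefore the treewidth is 2.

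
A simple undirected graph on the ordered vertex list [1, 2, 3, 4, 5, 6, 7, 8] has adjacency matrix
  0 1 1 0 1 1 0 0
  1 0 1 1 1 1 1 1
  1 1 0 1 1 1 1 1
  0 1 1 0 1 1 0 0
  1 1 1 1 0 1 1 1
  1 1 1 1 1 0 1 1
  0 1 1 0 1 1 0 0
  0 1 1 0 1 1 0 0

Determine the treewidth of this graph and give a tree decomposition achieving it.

Treewidth 4.
One optimal decomposition is:
Bags: B1 = {1, 2, 3, 5, 6}  B2 = {2, 3, 4, 5, 6}  B3 = {2, 3, 5, 6, 7}  B4 = {2, 3, 5, 6, 8}
Tree: B1–B2, B2–B3, B1–B4

Each bag holds 5 vertices, so the decomposition has width 4, which upper-bounds the treewidth. Conversely, {2, 3, 5, 6, 8} is a clique of size 5, and the vertices of any clique must share a bag in every tree decomposition; so some bag has ≥ 5 vertices and tw(G) ≥ 4. The upper and lower bounds meet at 4, so that is the treewidth.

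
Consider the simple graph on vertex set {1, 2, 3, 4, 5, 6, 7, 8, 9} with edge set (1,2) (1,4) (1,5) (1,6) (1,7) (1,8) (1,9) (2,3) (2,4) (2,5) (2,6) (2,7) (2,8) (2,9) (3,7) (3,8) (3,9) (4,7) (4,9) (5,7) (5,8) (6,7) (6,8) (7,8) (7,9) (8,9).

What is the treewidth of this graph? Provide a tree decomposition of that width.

Treewidth 4.
One optimal decomposition is:
Bags: B1 = {1, 2, 4, 7, 9}  B2 = {1, 2, 7, 8, 9}  B3 = {2, 3, 7, 8, 9}  B4 = {1, 2, 6, 7, 8}  B5 = {1, 2, 5, 7, 8}
Tree: B1–B2, B2–B3, B2–B4, B2–B5

Every bag has size at most 5, so the width is 5 − 1 = 4 and tw(G) ≤ 4. For the lower bound, the 5 vertices {1, 2, 7, 8, 9} are pairwise adjacent, and any tree decomposition puts a clique entirely inside one bag — forcing width ≥ 4. Therefore the treewidth is 4.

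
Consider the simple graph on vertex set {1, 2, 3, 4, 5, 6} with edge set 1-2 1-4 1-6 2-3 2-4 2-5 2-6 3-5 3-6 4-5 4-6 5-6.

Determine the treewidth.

A width-3 tree decomposition is:
Bags: B1 = {2, 4, 5, 6}  B2 = {2, 3, 5, 6}  B3 = {1, 2, 4, 6}
Tree: B1–B2, B1–B3
Each bag holds 4 vertices, so the decomposition has width 3, which upper-bounds the treewidth. For the lower bound, the 4 vertices {2, 3, 5, 6} are pairwise adjacent, and any tree decomposition puts a clique entirely inside one bag — forcing width ≥ 3. The upper and lower bounds meet at 3, so that is the treewidth.

3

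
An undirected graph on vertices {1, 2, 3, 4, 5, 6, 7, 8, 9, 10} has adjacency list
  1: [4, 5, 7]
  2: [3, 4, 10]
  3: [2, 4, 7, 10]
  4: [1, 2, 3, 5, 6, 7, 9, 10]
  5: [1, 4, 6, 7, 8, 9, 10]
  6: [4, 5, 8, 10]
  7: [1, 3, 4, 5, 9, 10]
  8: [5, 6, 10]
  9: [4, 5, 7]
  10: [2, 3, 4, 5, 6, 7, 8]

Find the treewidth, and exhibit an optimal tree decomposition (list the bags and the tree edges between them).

Each bag holds 4 vertices, so the decomposition has width 3, which upper-bounds the treewidth. For the lower bound, the 4 vertices {5, 6, 8, 10} are pairwise adjacent, and any tree decomposition puts a clique entirely inside one bag — forcing width ≥ 3. Hence tw(G) = 3 exactly.

Treewidth 3.
One optimal decomposition is:
Bags: B1 = {4, 5, 7, 10}  B2 = {4, 5, 6, 10}  B3 = {3, 4, 7, 10}  B4 = {1, 4, 5, 7}  B5 = {5, 6, 8, 10}  B6 = {4, 5, 7, 9}  B7 = {2, 3, 4, 10}
Tree: B1–B2, B1–B3, B1–B4, B2–B5, B4–B6, B3–B7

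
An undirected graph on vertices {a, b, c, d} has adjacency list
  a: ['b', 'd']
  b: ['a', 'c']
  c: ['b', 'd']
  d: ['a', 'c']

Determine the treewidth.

2

A width-2 tree decomposition is:
Bags: B1 = {a, c, d}  B2 = {a, b, c}
Tree: B1–B2
The largest bag has 3 vertices, giving width 2; this decomposition certifies tw(G) ≤ 2. For the lower bound, G contains the cycle a–d–c–b–a, so G is not a forest; only forests have treewidth ≤ 1, hence tw(G) ≥ 2. Therefore the treewidth is 2.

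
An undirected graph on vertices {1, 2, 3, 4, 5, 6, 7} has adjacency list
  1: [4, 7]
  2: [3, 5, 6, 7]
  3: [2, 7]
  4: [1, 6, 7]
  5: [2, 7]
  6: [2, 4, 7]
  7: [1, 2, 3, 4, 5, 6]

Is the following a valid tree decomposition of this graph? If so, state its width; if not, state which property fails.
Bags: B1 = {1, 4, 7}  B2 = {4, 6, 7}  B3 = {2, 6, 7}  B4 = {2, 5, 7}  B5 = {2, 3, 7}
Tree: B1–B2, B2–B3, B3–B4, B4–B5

Yes; width 2.

Vertex coverage: the bags together contain {1, 2, 3, 4, 5, 6, 7}, the full vertex set. Edge coverage: each edge of G has both endpoints in at least one bag. Running intersection: for every vertex, the bags containing it form a connected subtree. All three properties hold, so this is a valid tree decomposition of width max|bag| − 1 = 2, and hence tw(G) ≤ 2.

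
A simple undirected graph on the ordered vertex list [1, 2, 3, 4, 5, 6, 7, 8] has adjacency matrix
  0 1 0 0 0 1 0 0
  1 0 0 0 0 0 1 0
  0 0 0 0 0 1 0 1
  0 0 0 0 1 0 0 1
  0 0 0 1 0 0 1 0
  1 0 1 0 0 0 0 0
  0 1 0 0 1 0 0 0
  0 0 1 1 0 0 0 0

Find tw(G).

2

A width-2 tree decomposition is:
Bags: B1 = {2, 5, 7}  B2 = {1, 2, 5}  B3 = {1, 5, 6}  B4 = {3, 5, 6}  B5 = {3, 5, 8}  B6 = {4, 5, 8}
Tree: B1–B2, B2–B3, B3–B4, B4–B5, B5–B6
Every bag has size at most 3, so the width is 3 − 1 = 2 and tw(G) ≤ 2. For the lower bound, G contains the cycle 5–7–2–1–6–3–8–4–5, so G is not a forest; only forests have treewidth ≤ 1, hence tw(G) ≥ 2. The upper and lower bounds meet at 2, so that is the treewidth.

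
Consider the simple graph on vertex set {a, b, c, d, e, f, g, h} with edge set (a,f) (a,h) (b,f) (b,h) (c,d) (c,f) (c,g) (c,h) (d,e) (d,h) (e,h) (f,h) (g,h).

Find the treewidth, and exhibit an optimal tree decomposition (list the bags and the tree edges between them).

Each bag holds 3 vertices, so the decomposition has width 2, which upper-bounds the treewidth. Conversely, {d, e, h} is a clique of size 3, and the vertices of any clique must share a bag in every tree decomposition; so some bag has ≥ 3 vertices and tw(G) ≥ 2. Therefore the treewidth is 2.

Treewidth 2.
One optimal decomposition is:
Bags: B1 = {b, f, h}  B2 = {c, f, h}  B3 = {c, d, h}  B4 = {c, g, h}  B5 = {a, f, h}  B6 = {d, e, h}
Tree: B1–B2, B2–B3, B2–B4, B2–B5, B3–B6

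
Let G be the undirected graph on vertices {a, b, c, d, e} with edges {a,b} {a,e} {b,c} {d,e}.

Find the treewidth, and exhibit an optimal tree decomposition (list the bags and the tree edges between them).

Treewidth 1.
One such decomposition:
Bags: B1 = {d, e}  B2 = {a, e}  B3 = {a, b}  B4 = {b, c}
Tree: B1–B2, B2–B3, B3–B4

Every bag has size at most 2, so the width is 2 − 1 = 1 and tw(G) ≤ 1. Since G has at least one edge (e.g. d–e), it is not an edgeless graph, so tw(G) ≥ 1. Hence tw(G) = 1 exactly.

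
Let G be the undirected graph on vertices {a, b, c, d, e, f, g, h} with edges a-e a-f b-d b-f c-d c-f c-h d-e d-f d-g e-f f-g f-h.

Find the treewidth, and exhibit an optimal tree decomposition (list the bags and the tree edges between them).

The largest bag has 3 vertices, giving width 2; this decomposition certifies tw(G) ≤ 2. For the lower bound, the 3 vertices {d, f, g} are pairwise adjacent, and any tree decomposition puts a clique entirely inside one bag — forcing width ≥ 2. Hence tw(G) = 2 exactly.

Treewidth 2.
One optimal decomposition is:
Bags: B1 = {d, f, g}  B2 = {b, d, f}  B3 = {d, e, f}  B4 = {a, e, f}  B5 = {c, d, f}  B6 = {c, f, h}
Tree: B1–B2, B2–B3, B3–B4, B1–B5, B5–B6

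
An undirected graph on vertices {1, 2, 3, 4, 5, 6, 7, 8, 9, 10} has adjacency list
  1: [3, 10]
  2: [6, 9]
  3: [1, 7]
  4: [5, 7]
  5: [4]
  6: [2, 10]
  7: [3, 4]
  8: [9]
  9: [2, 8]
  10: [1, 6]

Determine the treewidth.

A width-1 tree decomposition is:
Bags: B1 = {8, 9}  B2 = {2, 9}  B3 = {2, 6}  B4 = {6, 10}  B5 = {1, 10}  B6 = {1, 3}  B7 = {3, 7}  B8 = {4, 7}  B9 = {4, 5}
Tree: B1–B2, B2–B3, B3–B4, B4–B5, B5–B6, B6–B7, B7–B8, B8–B9
Each bag holds 2 vertices, so the decomposition has width 1, which upper-bounds the treewidth. Since G has at least one edge (e.g. 8–9), it is not an edgeless graph, so tw(G) ≥ 1. Combining the bounds, tw(G) = 1.

1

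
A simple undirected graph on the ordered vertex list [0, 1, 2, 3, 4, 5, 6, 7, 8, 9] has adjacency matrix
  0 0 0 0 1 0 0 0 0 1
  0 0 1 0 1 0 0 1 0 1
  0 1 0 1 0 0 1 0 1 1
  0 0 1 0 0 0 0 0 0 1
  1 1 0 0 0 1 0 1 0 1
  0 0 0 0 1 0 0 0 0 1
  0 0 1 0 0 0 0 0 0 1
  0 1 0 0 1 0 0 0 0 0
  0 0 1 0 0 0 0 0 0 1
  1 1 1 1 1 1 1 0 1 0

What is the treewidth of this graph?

2

A width-2 tree decomposition is:
Bags: B1 = {1, 2, 9}  B2 = {1, 4, 9}  B3 = {2, 3, 9}  B4 = {1, 4, 7}  B5 = {2, 6, 9}  B6 = {4, 5, 9}  B7 = {2, 8, 9}  B8 = {0, 4, 9}
Tree: B1–B2, B1–B3, B2–B4, B3–B5, B2–B6, B5–B7, B2–B8
Each bag holds 3 vertices, so the decomposition has width 2, which upper-bounds the treewidth. On the other hand G contains the 3-clique {0, 4, 9}. A clique must lie in a single bag of any decomposition, so no decomposition can have width below 2. Hence tw(G) = 2 exactly.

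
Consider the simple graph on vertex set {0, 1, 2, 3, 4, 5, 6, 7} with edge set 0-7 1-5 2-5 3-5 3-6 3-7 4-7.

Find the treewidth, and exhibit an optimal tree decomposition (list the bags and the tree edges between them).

The largest bag has 2 vertices, giving width 1; this decomposition certifies tw(G) ≤ 1. Any graph with an edge has treewidth ≥ 1, and G has the edge 1–5. The upper and lower bounds meet at 1, so that is the treewidth.

Treewidth 1.
One optimal decomposition is:
Bags: B1 = {1, 5}  B2 = {3, 5}  B3 = {3, 7}  B4 = {2, 5}  B5 = {0, 7}  B6 = {3, 6}  B7 = {4, 7}
Tree: B1–B2, B2–B3, B2–B4, B3–B5, B2–B6, B5–B7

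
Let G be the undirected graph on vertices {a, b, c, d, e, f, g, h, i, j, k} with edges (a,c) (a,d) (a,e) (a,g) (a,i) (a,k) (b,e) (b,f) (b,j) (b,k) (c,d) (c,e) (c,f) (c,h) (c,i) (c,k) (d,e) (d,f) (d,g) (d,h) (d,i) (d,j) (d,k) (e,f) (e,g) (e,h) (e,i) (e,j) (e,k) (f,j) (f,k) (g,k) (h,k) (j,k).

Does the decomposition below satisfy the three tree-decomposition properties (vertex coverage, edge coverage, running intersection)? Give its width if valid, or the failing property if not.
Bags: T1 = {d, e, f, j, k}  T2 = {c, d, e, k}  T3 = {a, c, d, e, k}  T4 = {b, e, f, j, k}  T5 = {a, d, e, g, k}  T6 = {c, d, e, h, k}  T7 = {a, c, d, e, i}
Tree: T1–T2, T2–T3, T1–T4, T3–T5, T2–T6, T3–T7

A tree decomposition must satisfy three properties: every vertex lies in some bag; for every edge, both endpoints lie together in some bag; and for every vertex, the bags containing it form a connected subtree. Here edge (f,c) lies in no bag, so the decomposition is invalid.

No — edge (f,c) lies in no bag.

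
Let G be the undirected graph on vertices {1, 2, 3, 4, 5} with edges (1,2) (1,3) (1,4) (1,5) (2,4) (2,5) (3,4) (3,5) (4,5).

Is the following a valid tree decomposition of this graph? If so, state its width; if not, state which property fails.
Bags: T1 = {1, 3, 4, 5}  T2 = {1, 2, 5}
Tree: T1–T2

A tree decomposition must satisfy three properties: every vertex lies in some bag; for every edge, both endpoints lie together in some bag; and for every vertex, the bags containing it form a connected subtree. Here edge (4,2) lies in no bag, so the decomposition is invalid.

No — edge (4,2) lies in no bag.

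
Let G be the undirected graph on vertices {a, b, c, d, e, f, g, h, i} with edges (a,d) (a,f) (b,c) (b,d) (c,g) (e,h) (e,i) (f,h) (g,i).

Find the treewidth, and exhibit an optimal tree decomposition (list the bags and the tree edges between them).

The largest bag has 3 vertices, giving width 2; this decomposition certifies tw(G) ≤ 2. For the lower bound, G contains the cycle e–h–f–a–d–b–c–g–i–e, so G is not a forest; only forests have treewidth ≤ 1, hence tw(G) ≥ 2. Combining the bounds, tw(G) = 2.

Treewidth 2.
One such decomposition:
Bags: B1 = {e, f, h}  B2 = {a, e, f}  B3 = {a, d, e}  B4 = {b, d, e}  B5 = {b, c, e}  B6 = {c, e, g}  B7 = {e, g, i}
Tree: B1–B2, B2–B3, B3–B4, B4–B5, B5–B6, B6–B7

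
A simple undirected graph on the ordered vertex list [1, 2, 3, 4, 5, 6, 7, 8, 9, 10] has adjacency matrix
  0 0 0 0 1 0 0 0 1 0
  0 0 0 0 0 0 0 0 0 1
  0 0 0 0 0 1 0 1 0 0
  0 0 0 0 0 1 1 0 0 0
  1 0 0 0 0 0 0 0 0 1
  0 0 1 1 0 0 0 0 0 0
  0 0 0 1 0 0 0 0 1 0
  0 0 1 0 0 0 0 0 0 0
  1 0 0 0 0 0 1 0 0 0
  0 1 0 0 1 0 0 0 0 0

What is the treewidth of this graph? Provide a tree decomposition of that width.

Every bag has size at most 2, so the width is 2 − 1 = 1 and tw(G) ≤ 1. Any graph with an edge has treewidth ≥ 1, and G has the edge 8–3. The upper and lower bounds meet at 1, so that is the treewidth.

Treewidth 1.
One optimal decomposition is:
Bags: B1 = {3, 8}  B2 = {3, 6}  B3 = {4, 6}  B4 = {4, 7}  B5 = {7, 9}  B6 = {1, 9}  B7 = {1, 5}  B8 = {5, 10}  B9 = {2, 10}
Tree: B1–B2, B2–B3, B3–B4, B4–B5, B5–B6, B6–B7, B7–B8, B8–B9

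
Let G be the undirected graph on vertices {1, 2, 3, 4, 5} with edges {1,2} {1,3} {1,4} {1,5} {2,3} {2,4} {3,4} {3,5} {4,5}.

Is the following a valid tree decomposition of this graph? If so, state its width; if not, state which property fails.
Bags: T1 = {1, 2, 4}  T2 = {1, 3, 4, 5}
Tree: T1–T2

No — edge (3,2) lies in no bag.

A tree decomposition must satisfy three properties: every vertex lies in some bag; for every edge, both endpoints lie together in some bag; and for every vertex, the bags containing it form a connected subtree. Here edge (3,2) lies in no bag, so the decomposition is invalid.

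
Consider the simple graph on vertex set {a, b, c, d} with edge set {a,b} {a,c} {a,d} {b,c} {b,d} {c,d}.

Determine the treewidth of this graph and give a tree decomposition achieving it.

Treewidth 3.
Bags: B1 = {a, b, c, d}
Tree: (single bag)

A single bag containing all 4 vertices is trivially a valid decomposition of width 3. For the lower bound, the 4 vertices {a, b, c, d} are pairwise adjacent, and any tree decomposition puts a clique entirely inside one bag — forcing width ≥ 3. Hence tw(G) = 3 exactly.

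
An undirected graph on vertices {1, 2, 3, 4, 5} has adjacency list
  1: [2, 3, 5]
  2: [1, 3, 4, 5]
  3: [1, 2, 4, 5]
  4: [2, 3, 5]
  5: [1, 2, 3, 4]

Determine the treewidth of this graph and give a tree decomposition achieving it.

Treewidth 3.
One such decomposition:
Bags: B1 = {2, 3, 4, 5}  B2 = {1, 2, 3, 5}
Tree: B1–B2

Every bag has size at most 4, so the width is 4 − 1 = 3 and tw(G) ≤ 3. For the lower bound, the 4 vertices {1, 2, 3, 5} are pairwise adjacent, and any tree decomposition puts a clique entirely inside one bag — forcing width ≥ 3. Therefore the treewidth is 3.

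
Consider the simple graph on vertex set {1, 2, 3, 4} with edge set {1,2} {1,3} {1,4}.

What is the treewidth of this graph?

A width-1 tree decomposition is:
Bags: B1 = {1, 2}  B2 = {1, 3}  B3 = {1, 4}
Tree: B1–B2, B2–B3
Every bag has size at most 2, so the width is 2 − 1 = 1 and tw(G) ≤ 1. Any graph with an edge has treewidth ≥ 1, and G has the edge 1–2. The upper and lower bounds meet at 1, so that is the treewidth.

1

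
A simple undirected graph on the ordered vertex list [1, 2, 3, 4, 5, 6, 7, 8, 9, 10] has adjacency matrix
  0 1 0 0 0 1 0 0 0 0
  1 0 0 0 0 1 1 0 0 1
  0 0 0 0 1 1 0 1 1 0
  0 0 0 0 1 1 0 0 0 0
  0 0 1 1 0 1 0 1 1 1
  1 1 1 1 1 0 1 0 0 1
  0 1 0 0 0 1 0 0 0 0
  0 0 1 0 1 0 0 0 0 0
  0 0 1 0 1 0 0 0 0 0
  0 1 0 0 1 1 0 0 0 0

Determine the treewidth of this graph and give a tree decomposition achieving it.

Each bag holds 3 vertices, so the decomposition has width 2, which upper-bounds the treewidth. For the lower bound, the 3 vertices {3, 5, 8} are pairwise adjacent, and any tree decomposition puts a clique entirely inside one bag — forcing width ≥ 2. The upper and lower bounds meet at 2, so that is the treewidth.

Treewidth 2.
Bags: B1 = {2, 6, 10}  B2 = {5, 6, 10}  B3 = {3, 5, 6}  B4 = {3, 5, 8}  B5 = {2, 6, 7}  B6 = {4, 5, 6}  B7 = {3, 5, 9}  B8 = {1, 2, 6}
Tree: B1–B2, B2–B3, B3–B4, B1–B5, B2–B6, B3–B7, B5–B8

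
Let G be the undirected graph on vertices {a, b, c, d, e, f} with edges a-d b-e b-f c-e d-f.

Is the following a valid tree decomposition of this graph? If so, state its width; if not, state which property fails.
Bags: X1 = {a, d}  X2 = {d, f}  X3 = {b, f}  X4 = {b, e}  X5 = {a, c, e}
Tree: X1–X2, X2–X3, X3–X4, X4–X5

A tree decomposition must satisfy three properties: every vertex lies in some bag; for every edge, both endpoints lie together in some bag; and for every vertex, the bags containing it form a connected subtree. Here bags containing vertex a are not connected in the tree, so the decomposition is invalid.

No — bags containing vertex a are not connected in the tree.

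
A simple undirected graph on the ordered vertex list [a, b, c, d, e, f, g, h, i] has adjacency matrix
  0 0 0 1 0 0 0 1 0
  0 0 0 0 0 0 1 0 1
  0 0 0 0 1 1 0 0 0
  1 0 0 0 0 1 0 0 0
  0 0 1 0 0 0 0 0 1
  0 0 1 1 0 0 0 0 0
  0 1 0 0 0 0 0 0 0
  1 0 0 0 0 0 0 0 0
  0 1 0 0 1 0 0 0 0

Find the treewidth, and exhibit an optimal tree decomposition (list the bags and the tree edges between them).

Each bag holds 2 vertices, so the decomposition has width 1, which upper-bounds the treewidth. Any graph with an edge has treewidth ≥ 1, and G has the edge h–a. Hence tw(G) = 1 exactly.

Treewidth 1.
One optimal decomposition is:
Bags: B1 = {a, h}  B2 = {a, d}  B3 = {d, f}  B4 = {c, f}  B5 = {c, e}  B6 = {e, i}  B7 = {b, i}  B8 = {b, g}
Tree: B1–B2, B2–B3, B3–B4, B4–B5, B5–B6, B6–B7, B7–B8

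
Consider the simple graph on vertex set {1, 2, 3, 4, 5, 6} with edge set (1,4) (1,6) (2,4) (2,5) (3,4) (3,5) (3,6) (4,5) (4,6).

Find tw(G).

A width-2 tree decomposition is:
Bags: B1 = {3, 4, 5}  B2 = {2, 4, 5}  B3 = {3, 4, 6}  B4 = {1, 4, 6}
Tree: B1–B2, B1–B3, B3–B4
Every bag has size at most 3, so the width is 3 − 1 = 2 and tw(G) ≤ 2. Conversely, {1, 4, 6} is a clique of size 3, and the vertices of any clique must share a bag in every tree decomposition; so some bag has ≥ 3 vertices and tw(G) ≥ 2. The upper and lower bounds meet at 2, so that is the treewidth.

2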